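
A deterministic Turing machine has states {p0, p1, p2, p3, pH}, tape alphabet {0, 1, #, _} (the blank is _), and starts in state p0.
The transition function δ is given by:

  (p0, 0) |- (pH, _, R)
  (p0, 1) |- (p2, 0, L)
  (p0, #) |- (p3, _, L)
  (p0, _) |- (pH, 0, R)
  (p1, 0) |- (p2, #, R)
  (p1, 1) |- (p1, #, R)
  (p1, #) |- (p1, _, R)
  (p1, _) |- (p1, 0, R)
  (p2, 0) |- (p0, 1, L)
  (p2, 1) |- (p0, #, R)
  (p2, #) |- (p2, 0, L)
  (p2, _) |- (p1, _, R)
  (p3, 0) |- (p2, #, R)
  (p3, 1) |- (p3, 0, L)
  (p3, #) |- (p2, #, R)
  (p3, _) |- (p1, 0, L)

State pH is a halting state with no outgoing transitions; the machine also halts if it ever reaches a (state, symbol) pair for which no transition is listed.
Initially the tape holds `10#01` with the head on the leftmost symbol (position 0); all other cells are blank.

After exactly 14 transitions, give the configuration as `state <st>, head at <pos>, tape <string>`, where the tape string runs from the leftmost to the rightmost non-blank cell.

state=p0 head=0 tape=__[1]0#01__   (p0,1)→(p2,0,L)
state=p2 head=-1 tape=_[_]00#01__   (p2,_)→(p1,_,R)
state=p1 head=0 tape=__[0]0#01__   (p1,0)→(p2,#,R)
state=p2 head=1 tape=__#[0]#01__   (p2,0)→(p0,1,L)
state=p0 head=0 tape=__[#]1#01__   (p0,#)→(p3,_,L)
state=p3 head=-1 tape=_[_]_1#01__   (p3,_)→(p1,0,L)
state=p1 head=-2 tape=[_]0_1#01__   (p1,_)→(p1,0,R)
state=p1 head=-1 tape=0[0]_1#01__   (p1,0)→(p2,#,R)
state=p2 head=0 tape=0#[_]1#01__   (p2,_)→(p1,_,R)
state=p1 head=1 tape=0#_[1]#01__   (p1,1)→(p1,#,R)
state=p1 head=2 tape=0#_#[#]01__   (p1,#)→(p1,_,R)
state=p1 head=3 tape=0#_#_[0]1__   (p1,0)→(p2,#,R)
state=p2 head=4 tape=0#_#_#[1]__   (p2,1)→(p0,#,R)
state=p0 head=5 tape=0#_#_##[_]_   (p0,_)→(pH,0,R)
state=pH head=6 tape=0#_#_##0[_]
After 14 steps: state pH, head at 6, tape 0#_#_##0.

state pH, head at 6, tape 0#_#_##0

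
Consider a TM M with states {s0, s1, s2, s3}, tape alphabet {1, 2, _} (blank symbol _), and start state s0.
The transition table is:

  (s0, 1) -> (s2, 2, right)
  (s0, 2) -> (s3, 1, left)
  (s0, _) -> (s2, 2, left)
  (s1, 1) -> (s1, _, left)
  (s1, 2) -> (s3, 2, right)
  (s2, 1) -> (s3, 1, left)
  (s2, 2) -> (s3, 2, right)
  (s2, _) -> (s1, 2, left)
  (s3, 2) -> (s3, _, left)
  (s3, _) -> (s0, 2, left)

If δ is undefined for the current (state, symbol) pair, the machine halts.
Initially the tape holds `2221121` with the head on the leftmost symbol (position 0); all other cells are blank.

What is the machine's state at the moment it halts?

s0 | ____[2]221121   read 2 → write 1, move left, go to s3
s3 | ___[_]1221121   read _ → write 2, move left, go to s0
s0 | __[_]21221121   read _ → write 2, move left, go to s2
s2 | _[_]221221121   read _ → write 2, move left, go to s1
s1 | [_]2221221121
No transition is defined for (s1, _); M halts in state s1.

s1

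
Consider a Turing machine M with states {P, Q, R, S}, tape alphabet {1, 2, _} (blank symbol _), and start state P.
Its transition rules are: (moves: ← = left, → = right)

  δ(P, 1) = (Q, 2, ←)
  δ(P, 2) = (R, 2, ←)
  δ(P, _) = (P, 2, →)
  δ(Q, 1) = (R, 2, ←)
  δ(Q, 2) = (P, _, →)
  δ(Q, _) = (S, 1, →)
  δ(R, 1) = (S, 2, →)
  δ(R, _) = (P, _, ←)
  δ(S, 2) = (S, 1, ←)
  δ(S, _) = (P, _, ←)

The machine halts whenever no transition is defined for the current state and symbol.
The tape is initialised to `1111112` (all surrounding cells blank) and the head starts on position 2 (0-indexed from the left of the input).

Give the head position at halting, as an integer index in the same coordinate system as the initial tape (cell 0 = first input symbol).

-3

P | ____11[1]1112   read 1 → write 2, move ←, go to Q
Q | ____1[1]21112   read 1 → write 2, move ←, go to R
R | ____[1]221112   read 1 → write 2, move →, go to S
S | ____2[2]21112   read 2 → write 1, move ←, go to S
S | ____[2]121112   read 2 → write 1, move ←, go to S
S | ___[_]1121112   read _ → write _, move ←, go to P
P | __[_]_1121112   read _ → write 2, move →, go to P
P | __2[_]1121112   read _ → write 2, move →, go to P
P | __22[1]121112   read 1 → write 2, move ←, go to Q
Q | __2[2]2121112   read 2 → write _, move →, go to P
P | __2_[2]121112   read 2 → write 2, move ←, go to R
R | __2[_]2121112   read _ → write _, move ←, go to P
P | __[2]_2121112   read 2 → write 2, move ←, go to R
R | _[_]2_2121112   read _ → write _, move ←, go to P
P | [_]_2_2121112   read _ → write 2, move →, go to P
P | 2[_]2_2121112   read _ → write 2, move →, go to P
P | 22[2]_2121112   read 2 → write 2, move ←, go to R
R | 2[2]2_2121112
At halt the head is at cell -3.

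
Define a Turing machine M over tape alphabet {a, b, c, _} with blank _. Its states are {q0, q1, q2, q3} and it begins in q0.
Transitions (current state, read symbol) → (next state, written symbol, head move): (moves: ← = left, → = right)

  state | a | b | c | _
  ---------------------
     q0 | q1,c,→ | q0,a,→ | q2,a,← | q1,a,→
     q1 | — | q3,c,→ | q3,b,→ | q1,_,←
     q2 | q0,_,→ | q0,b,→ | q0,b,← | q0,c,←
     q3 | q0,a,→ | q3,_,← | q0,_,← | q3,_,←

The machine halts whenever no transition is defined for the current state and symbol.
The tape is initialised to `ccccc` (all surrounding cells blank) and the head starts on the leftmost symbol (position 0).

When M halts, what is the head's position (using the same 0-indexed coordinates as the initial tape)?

state=q0 head=0 tape=__[c]cccc_   (q0,c)→(q2,a,←)
state=q2 head=-1 tape=_[_]acccc_   (q2,_)→(q0,c,←)
state=q0 head=-2 tape=[_]cacccc_   (q0,_)→(q1,a,→)
state=q1 head=-1 tape=a[c]acccc_   (q1,c)→(q3,b,→)
state=q3 head=0 tape=ab[a]cccc_   (q3,a)→(q0,a,→)
state=q0 head=1 tape=aba[c]ccc_   (q0,c)→(q2,a,←)
state=q2 head=0 tape=ab[a]accc_   (q2,a)→(q0,_,→)
state=q0 head=1 tape=ab_[a]ccc_   (q0,a)→(q1,c,→)
state=q1 head=2 tape=ab_c[c]cc_   (q1,c)→(q3,b,→)
state=q3 head=3 tape=ab_cb[c]c_   (q3,c)→(q0,_,←)
state=q0 head=2 tape=ab_c[b]_c_   (q0,b)→(q0,a,→)
state=q0 head=3 tape=ab_ca[_]c_   (q0,_)→(q1,a,→)
state=q1 head=4 tape=ab_caa[c]_   (q1,c)→(q3,b,→)
state=q3 head=5 tape=ab_caab[_]   (q3,_)→(q3,_,←)
state=q3 head=4 tape=ab_caa[b]_   (q3,b)→(q3,_,←)
state=q3 head=3 tape=ab_ca[a]__   (q3,a)→(q0,a,→)
state=q0 head=4 tape=ab_caa[_]_   (q0,_)→(q1,a,→)
state=q1 head=5 tape=ab_caaa[_]   (q1,_)→(q1,_,←)
state=q1 head=4 tape=ab_caa[a]_
At halt the head is at cell 4.

4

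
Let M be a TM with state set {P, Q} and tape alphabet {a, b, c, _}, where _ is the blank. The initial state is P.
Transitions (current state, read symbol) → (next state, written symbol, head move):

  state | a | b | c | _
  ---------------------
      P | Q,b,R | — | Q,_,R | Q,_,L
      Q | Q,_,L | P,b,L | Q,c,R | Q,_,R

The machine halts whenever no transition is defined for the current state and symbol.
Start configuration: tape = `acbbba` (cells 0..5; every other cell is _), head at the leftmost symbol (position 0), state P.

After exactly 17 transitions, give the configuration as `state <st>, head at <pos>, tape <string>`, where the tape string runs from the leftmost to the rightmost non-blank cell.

state Q, head at -1, tape b_bbba

P | __[a]cbbba   read a → write b, move R, go to Q
Q | __b[c]bbba   read c → write c, move R, go to Q
Q | __bc[b]bba   read b → write b, move L, go to P
P | __b[c]bbba   read c → write _, move R, go to Q
Q | __b_[b]bba   read b → write b, move L, go to P
P | __b[_]bbba   read _ → write _, move L, go to Q
Q | __[b]_bbba   read b → write b, move L, go to P
P | _[_]b_bbba   read _ → write _, move L, go to Q
Q | [_]_b_bbba   read _ → write _, move R, go to Q
Q | _[_]b_bbba   read _ → write _, move R, go to Q
Q | __[b]_bbba   read b → write b, move L, go to P
P | _[_]b_bbba   read _ → write _, move L, go to Q
Q | [_]_b_bbba   read _ → write _, move R, go to Q
Q | _[_]b_bbba   read _ → write _, move R, go to Q
Q | __[b]_bbba   read b → write b, move L, go to P
P | _[_]b_bbba   read _ → write _, move L, go to Q
Q | [_]_b_bbba   read _ → write _, move R, go to Q
Q | _[_]b_bbba
After 17 steps: state Q, head at -1, tape b_bbba.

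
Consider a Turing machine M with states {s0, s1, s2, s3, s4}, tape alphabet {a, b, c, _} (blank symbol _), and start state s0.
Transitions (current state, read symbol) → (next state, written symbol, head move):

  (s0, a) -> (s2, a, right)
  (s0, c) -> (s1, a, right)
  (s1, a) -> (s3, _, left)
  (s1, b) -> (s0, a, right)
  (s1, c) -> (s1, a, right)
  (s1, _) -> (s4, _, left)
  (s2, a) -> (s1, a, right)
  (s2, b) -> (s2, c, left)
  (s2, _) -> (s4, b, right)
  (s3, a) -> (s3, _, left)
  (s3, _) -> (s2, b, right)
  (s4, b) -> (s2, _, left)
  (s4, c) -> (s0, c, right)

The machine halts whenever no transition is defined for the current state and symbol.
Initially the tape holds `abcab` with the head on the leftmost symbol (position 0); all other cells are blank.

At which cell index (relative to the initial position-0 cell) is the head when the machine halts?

state=s0 head=0 tape=_[a]bcab   (s0,a)→(s2,a,right)
state=s2 head=1 tape=_a[b]cab   (s2,b)→(s2,c,left)
state=s2 head=0 tape=_[a]ccab   (s2,a)→(s1,a,right)
state=s1 head=1 tape=_a[c]cab   (s1,c)→(s1,a,right)
state=s1 head=2 tape=_aa[c]ab   (s1,c)→(s1,a,right)
state=s1 head=3 tape=_aaa[a]b   (s1,a)→(s3,_,left)
state=s3 head=2 tape=_aa[a]_b   (s3,a)→(s3,_,left)
state=s3 head=1 tape=_a[a]__b   (s3,a)→(s3,_,left)
state=s3 head=0 tape=_[a]___b   (s3,a)→(s3,_,left)
state=s3 head=-1 tape=[_]____b   (s3,_)→(s2,b,right)
state=s2 head=0 tape=b[_]___b   (s2,_)→(s4,b,right)
state=s4 head=1 tape=bb[_]__b
At halt the head is at cell 1.

1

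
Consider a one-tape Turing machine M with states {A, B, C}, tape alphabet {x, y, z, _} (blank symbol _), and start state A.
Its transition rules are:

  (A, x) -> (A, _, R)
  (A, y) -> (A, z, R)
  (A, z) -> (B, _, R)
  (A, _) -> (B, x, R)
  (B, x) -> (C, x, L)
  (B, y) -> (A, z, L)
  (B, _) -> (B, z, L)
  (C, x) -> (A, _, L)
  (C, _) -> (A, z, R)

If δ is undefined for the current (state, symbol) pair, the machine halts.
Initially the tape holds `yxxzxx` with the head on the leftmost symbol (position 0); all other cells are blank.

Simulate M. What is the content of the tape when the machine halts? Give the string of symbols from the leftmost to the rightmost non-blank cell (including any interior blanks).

A | [y]xxzxx___   read y → write z, move R, go to A
A | z[x]xzxx___   read x → write _, move R, go to A
A | z_[x]zxx___   read x → write _, move R, go to A
A | z__[z]xx___   read z → write _, move R, go to B
B | z___[x]x___   read x → write x, move L, go to C
C | z__[_]xx___   read _ → write z, move R, go to A
A | z__z[x]x___   read x → write _, move R, go to A
A | z__z_[x]___   read x → write _, move R, go to A
A | z__z__[_]__   read _ → write x, move R, go to B
B | z__z__x[_]_   read _ → write z, move L, go to B
B | z__z__[x]z_   read x → write x, move L, go to C
C | z__z_[_]xz_   read _ → write z, move R, go to A
A | z__z_z[x]z_   read x → write _, move R, go to A
A | z__z_z_[z]_   read z → write _, move R, go to B
B | z__z_z__[_]   read _ → write z, move L, go to B
B | z__z_z_[_]z   read _ → write z, move L, go to B
B | z__z_z[_]zz   read _ → write z, move L, go to B
B | z__z_[z]zzz
The non-blank tape span at halt is z__z_zzzz.

z__z_zzzz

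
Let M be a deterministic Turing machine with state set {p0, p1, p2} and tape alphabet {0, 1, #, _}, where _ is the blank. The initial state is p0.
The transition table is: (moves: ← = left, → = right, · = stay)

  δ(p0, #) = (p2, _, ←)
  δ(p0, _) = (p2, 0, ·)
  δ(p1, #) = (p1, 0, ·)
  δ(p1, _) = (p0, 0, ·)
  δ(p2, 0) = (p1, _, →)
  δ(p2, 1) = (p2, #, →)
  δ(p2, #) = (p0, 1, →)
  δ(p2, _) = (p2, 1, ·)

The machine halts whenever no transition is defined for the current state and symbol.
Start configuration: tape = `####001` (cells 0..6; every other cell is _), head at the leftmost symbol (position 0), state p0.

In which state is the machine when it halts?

state=p0 head=0 tape=_[#]###001   (p0,#)→(p2,_,←)
state=p2 head=-1 tape=[_]_###001   (p2,_)→(p2,1,·)
state=p2 head=-1 tape=[1]_###001   (p2,1)→(p2,#,→)
state=p2 head=0 tape=#[_]###001   (p2,_)→(p2,1,·)
state=p2 head=0 tape=#[1]###001   (p2,1)→(p2,#,→)
state=p2 head=1 tape=##[#]##001   (p2,#)→(p0,1,→)
state=p0 head=2 tape=##1[#]#001   (p0,#)→(p2,_,←)
state=p2 head=1 tape=##[1]_#001   (p2,1)→(p2,#,→)
state=p2 head=2 tape=###[_]#001   (p2,_)→(p2,1,·)
state=p2 head=2 tape=###[1]#001   (p2,1)→(p2,#,→)
state=p2 head=3 tape=####[#]001   (p2,#)→(p0,1,→)
state=p0 head=4 tape=####1[0]01
No transition is defined for (p0, 0); M halts in state p0.

p0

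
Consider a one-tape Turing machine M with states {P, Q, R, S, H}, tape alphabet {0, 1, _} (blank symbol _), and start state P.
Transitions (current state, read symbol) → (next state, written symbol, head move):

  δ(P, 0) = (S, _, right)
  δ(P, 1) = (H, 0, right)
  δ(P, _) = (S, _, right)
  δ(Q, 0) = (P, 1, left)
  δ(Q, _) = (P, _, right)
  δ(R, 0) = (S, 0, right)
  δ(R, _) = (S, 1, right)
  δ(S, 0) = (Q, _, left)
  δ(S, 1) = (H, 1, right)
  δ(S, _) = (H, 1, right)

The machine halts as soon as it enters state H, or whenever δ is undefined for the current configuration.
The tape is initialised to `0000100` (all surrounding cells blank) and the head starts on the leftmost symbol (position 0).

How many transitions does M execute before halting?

state=P head=0 tape=[0]000100   (P,0)→(S,_,right)
state=S head=1 tape=_[0]00100   (S,0)→(Q,_,left)
state=Q head=0 tape=[_]_00100   (Q,_)→(P,_,right)
state=P head=1 tape=_[_]00100   (P,_)→(S,_,right)
state=S head=2 tape=__[0]0100   (S,0)→(Q,_,left)
state=Q head=1 tape=_[_]_0100   (Q,_)→(P,_,right)
state=P head=2 tape=__[_]0100   (P,_)→(S,_,right)
state=S head=3 tape=___[0]100   (S,0)→(Q,_,left)
state=Q head=2 tape=__[_]_100   (Q,_)→(P,_,right)
state=P head=3 tape=___[_]100   (P,_)→(S,_,right)
state=S head=4 tape=____[1]00   (S,1)→(H,1,right)
state=H head=5 tape=____1[0]0
M halts after 11 transitions.

11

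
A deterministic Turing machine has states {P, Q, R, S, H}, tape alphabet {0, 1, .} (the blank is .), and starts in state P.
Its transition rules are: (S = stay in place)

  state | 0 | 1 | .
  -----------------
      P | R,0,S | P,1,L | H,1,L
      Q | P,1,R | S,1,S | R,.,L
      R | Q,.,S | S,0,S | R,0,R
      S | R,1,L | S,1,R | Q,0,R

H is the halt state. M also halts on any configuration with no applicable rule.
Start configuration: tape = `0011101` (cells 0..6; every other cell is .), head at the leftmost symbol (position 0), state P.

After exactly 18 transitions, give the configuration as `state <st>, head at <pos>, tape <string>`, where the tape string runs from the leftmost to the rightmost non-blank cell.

state Q, head at 1, tape 000.11101

state=P head=0 tape=..[0]011101   (P,0)→(R,0,S)
state=R head=0 tape=..[0]011101   (R,0)→(Q,.,S)
state=Q head=0 tape=..[.]011101   (Q,.)→(R,.,L)
state=R head=-1 tape=.[.].011101   (R,.)→(R,0,R)
state=R head=0 tape=.0[.]011101   (R,.)→(R,0,R)
state=R head=1 tape=.00[0]11101   (R,0)→(Q,.,S)
state=Q head=1 tape=.00[.]11101   (Q,.)→(R,.,L)
state=R head=0 tape=.0[0].11101   (R,0)→(Q,.,S)
state=Q head=0 tape=.0[.].11101   (Q,.)→(R,.,L)
state=R head=-1 tape=.[0]..11101   (R,0)→(Q,.,S)
state=Q head=-1 tape=.[.]..11101   (Q,.)→(R,.,L)
state=R head=-2 tape=[.]...11101   (R,.)→(R,0,R)
state=R head=-1 tape=0[.]..11101   (R,.)→(R,0,R)
state=R head=0 tape=00[.].11101   (R,.)→(R,0,R)
state=R head=1 tape=000[.]11101   (R,.)→(R,0,R)
state=R head=2 tape=0000[1]1101   (R,1)→(S,0,S)
state=S head=2 tape=0000[0]1101   (S,0)→(R,1,L)
state=R head=1 tape=000[0]11101   (R,0)→(Q,.,S)
state=Q head=1 tape=000[.]11101
After 18 steps: state Q, head at 1, tape 000.11101.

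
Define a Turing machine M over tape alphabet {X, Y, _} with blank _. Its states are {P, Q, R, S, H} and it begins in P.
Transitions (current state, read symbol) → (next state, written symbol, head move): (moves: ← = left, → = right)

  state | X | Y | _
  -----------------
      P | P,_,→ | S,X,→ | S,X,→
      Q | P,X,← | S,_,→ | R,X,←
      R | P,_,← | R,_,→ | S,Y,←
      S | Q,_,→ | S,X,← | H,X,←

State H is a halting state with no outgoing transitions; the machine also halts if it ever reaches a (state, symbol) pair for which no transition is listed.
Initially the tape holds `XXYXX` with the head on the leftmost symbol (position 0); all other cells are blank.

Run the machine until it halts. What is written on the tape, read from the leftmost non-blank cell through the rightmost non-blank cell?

X_XYX

P | [X]XYXX__   read X → write _, move →, go to P
P | _[X]YXX__   read X → write _, move →, go to P
P | __[Y]XX__   read Y → write X, move →, go to S
S | __X[X]X__   read X → write _, move →, go to Q
Q | __X_[X]__   read X → write X, move ←, go to P
P | __X[_]X__   read _ → write X, move →, go to S
S | __XX[X]__   read X → write _, move →, go to Q
Q | __XX_[_]_   read _ → write X, move ←, go to R
R | __XX[_]X_   read _ → write Y, move ←, go to S
S | __X[X]YX_   read X → write _, move →, go to Q
Q | __X_[Y]X_   read Y → write _, move →, go to S
S | __X__[X]_   read X → write _, move →, go to Q
Q | __X___[_]   read _ → write X, move ←, go to R
R | __X__[_]X   read _ → write Y, move ←, go to S
S | __X_[_]YX   read _ → write X, move ←, go to H
H | __X[_]XYX
The non-blank tape span at halt is X_XYX.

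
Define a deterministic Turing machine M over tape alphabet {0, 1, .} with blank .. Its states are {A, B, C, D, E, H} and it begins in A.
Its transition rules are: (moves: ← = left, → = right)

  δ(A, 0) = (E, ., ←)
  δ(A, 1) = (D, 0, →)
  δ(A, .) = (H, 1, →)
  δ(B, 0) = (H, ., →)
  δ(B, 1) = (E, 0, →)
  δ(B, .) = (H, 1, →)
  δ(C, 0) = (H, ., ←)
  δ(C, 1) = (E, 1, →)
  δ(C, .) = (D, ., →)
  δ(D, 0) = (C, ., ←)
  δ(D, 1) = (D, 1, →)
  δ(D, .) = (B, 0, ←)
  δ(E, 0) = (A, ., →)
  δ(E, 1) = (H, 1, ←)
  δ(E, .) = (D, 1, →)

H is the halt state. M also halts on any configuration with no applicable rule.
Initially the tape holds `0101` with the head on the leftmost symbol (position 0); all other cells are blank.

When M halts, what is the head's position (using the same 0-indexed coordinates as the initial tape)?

state=A head=0 tape=.[0]101   (A,0)→(E,.,←)
state=E head=-1 tape=[.].101   (E,.)→(D,1,→)
state=D head=0 tape=1[.]101   (D,.)→(B,0,←)
state=B head=-1 tape=[1]0101   (B,1)→(E,0,→)
state=E head=0 tape=0[0]101   (E,0)→(A,.,→)
state=A head=1 tape=0.[1]01   (A,1)→(D,0,→)
state=D head=2 tape=0.0[0]1   (D,0)→(C,.,←)
state=C head=1 tape=0.[0].1   (C,0)→(H,.,←)
state=H head=0 tape=0[.]..1
At halt the head is at cell 0.

0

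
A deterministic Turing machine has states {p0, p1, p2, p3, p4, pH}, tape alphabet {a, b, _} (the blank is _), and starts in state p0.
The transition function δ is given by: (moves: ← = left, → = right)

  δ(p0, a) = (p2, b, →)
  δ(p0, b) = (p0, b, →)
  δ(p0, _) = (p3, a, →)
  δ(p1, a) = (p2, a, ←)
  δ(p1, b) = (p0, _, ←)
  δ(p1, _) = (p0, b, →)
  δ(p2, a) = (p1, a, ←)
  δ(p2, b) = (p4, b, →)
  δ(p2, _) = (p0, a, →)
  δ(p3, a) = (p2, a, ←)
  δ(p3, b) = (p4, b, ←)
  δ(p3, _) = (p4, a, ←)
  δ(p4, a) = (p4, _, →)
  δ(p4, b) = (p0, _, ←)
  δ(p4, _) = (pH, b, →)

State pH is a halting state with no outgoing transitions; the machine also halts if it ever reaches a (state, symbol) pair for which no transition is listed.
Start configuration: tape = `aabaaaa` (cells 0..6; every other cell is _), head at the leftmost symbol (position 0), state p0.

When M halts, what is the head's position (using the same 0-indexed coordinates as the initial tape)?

8

p0 | _[a]abaaaa__   read a → write b, move →, go to p2
p2 | _b[a]baaaa__   read a → write a, move ←, go to p1
p1 | _[b]abaaaa__   read b → write _, move ←, go to p0
p0 | [_]_abaaaa__   read _ → write a, move →, go to p3
p3 | a[_]abaaaa__   read _ → write a, move ←, go to p4
p4 | [a]aabaaaa__   read a → write _, move →, go to p4
p4 | _[a]abaaaa__   read a → write _, move →, go to p4
p4 | __[a]baaaa__   read a → write _, move →, go to p4
p4 | ___[b]aaaa__   read b → write _, move ←, go to p0
p0 | __[_]_aaaa__   read _ → write a, move →, go to p3
p3 | __a[_]aaaa__   read _ → write a, move ←, go to p4
p4 | __[a]aaaaa__   read a → write _, move →, go to p4
p4 | ___[a]aaaa__   read a → write _, move →, go to p4
p4 | ____[a]aaa__   read a → write _, move →, go to p4
p4 | _____[a]aa__   read a → write _, move →, go to p4
p4 | ______[a]a__   read a → write _, move →, go to p4
p4 | _______[a]__   read a → write _, move →, go to p4
p4 | ________[_]_   read _ → write b, move →, go to pH
pH | ________b[_]
At halt the head is at cell 8.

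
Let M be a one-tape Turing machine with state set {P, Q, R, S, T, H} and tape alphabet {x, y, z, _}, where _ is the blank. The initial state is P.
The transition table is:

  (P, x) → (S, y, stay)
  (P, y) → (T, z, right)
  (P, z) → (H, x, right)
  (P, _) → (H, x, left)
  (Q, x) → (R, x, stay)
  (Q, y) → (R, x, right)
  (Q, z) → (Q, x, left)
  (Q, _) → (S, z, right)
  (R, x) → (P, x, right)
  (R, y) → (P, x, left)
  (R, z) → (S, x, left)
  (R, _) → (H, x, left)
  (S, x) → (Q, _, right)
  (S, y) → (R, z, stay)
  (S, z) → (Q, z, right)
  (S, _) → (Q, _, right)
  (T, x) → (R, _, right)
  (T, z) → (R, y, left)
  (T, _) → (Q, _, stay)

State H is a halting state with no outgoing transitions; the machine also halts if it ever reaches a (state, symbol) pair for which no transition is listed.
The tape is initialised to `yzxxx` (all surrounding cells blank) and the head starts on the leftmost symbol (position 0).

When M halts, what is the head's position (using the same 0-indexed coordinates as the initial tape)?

4

P | _[y]zxxx_   read y → write z, move right, go to T
T | _z[z]xxx_   read z → write y, move left, go to R
R | _[z]yxxx_   read z → write x, move left, go to S
S | [_]xyxxx_   read _ → write _, move right, go to Q
Q | _[x]yxxx_   read x → write x, move stay, go to R
R | _[x]yxxx_   read x → write x, move right, go to P
P | _x[y]xxx_   read y → write z, move right, go to T
T | _xz[x]xx_   read x → write _, move right, go to R
R | _xz_[x]x_   read x → write x, move right, go to P
P | _xz_x[x]_   read x → write y, move stay, go to S
S | _xz_x[y]_   read y → write z, move stay, go to R
R | _xz_x[z]_   read z → write x, move left, go to S
S | _xz_[x]x_   read x → write _, move right, go to Q
Q | _xz__[x]_   read x → write x, move stay, go to R
R | _xz__[x]_   read x → write x, move right, go to P
P | _xz__x[_]   read _ → write x, move left, go to H
H | _xz__[x]x
At halt the head is at cell 4.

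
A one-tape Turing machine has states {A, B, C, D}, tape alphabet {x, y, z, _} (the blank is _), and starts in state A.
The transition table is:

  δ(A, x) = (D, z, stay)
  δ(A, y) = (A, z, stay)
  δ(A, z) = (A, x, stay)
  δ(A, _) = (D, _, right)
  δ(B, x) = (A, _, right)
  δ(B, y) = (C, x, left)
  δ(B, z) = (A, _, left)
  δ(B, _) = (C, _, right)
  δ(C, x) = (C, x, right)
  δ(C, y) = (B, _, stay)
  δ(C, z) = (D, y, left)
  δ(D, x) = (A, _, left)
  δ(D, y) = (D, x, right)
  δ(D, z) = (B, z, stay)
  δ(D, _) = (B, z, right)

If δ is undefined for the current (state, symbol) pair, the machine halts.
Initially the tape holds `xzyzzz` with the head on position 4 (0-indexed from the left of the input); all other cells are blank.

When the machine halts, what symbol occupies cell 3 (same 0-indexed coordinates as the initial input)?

_

A | _xzyz[z]z   read z → write x, move stay, go to A
A | _xzyz[x]z   read x → write z, move stay, go to D
D | _xzyz[z]z   read z → write z, move stay, go to B
B | _xzyz[z]z   read z → write _, move left, go to A
A | _xzy[z]_z   read z → write x, move stay, go to A
A | _xzy[x]_z   read x → write z, move stay, go to D
D | _xzy[z]_z   read z → write z, move stay, go to B
B | _xzy[z]_z   read z → write _, move left, go to A
A | _xz[y]__z   read y → write z, move stay, go to A
A | _xz[z]__z   read z → write x, move stay, go to A
A | _xz[x]__z   read x → write z, move stay, go to D
D | _xz[z]__z   read z → write z, move stay, go to B
B | _xz[z]__z   read z → write _, move left, go to A
A | _x[z]___z   read z → write x, move stay, go to A
A | _x[x]___z   read x → write z, move stay, go to D
D | _x[z]___z   read z → write z, move stay, go to B
B | _x[z]___z   read z → write _, move left, go to A
A | _[x]____z   read x → write z, move stay, go to D
D | _[z]____z   read z → write z, move stay, go to B
B | _[z]____z   read z → write _, move left, go to A
A | [_]_____z   read _ → write _, move right, go to D
D | _[_]____z   read _ → write z, move right, go to B
B | _z[_]___z   read _ → write _, move right, go to C
C | _z_[_]__z
Cell 3 holds _ when M halts.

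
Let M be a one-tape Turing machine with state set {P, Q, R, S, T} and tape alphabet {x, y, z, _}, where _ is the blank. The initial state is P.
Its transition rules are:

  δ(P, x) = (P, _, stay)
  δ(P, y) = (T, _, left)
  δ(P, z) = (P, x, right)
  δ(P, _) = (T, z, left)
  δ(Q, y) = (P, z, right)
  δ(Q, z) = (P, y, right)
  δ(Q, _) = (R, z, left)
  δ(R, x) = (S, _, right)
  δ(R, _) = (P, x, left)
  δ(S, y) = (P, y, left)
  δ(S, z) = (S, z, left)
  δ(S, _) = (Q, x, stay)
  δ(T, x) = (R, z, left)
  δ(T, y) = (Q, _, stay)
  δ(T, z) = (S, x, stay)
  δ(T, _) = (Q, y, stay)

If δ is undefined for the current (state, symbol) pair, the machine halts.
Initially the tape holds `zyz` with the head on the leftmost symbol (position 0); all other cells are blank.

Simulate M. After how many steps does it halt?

state=P head=0 tape=___[z]yz   (P,z)→(P,x,right)
state=P head=1 tape=___x[y]z   (P,y)→(T,_,left)
state=T head=0 tape=___[x]_z   (T,x)→(R,z,left)
state=R head=-1 tape=__[_]z_z   (R,_)→(P,x,left)
state=P head=-2 tape=_[_]xz_z   (P,_)→(T,z,left)
state=T head=-3 tape=[_]zxz_z   (T,_)→(Q,y,stay)
state=Q head=-3 tape=[y]zxz_z   (Q,y)→(P,z,right)
state=P head=-2 tape=z[z]xz_z   (P,z)→(P,x,right)
state=P head=-1 tape=zx[x]z_z   (P,x)→(P,_,stay)
state=P head=-1 tape=zx[_]z_z   (P,_)→(T,z,left)
state=T head=-2 tape=z[x]zz_z   (T,x)→(R,z,left)
state=R head=-3 tape=[z]zzz_z
M halts after 11 transitions.

11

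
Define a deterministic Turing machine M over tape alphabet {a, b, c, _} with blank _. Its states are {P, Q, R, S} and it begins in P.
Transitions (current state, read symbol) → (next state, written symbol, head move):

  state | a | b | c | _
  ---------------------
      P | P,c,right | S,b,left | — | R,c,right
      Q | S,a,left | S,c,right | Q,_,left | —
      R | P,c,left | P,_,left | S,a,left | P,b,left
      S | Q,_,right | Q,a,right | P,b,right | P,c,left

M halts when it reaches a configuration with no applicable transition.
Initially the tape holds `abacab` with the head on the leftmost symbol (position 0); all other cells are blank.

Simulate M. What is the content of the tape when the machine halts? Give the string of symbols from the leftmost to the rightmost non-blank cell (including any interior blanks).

state=P head=0 tape=[a]bacab   (P,a)→(P,c,right)
state=P head=1 tape=c[b]acab   (P,b)→(S,b,left)
state=S head=0 tape=[c]bacab   (S,c)→(P,b,right)
state=P head=1 tape=b[b]acab   (P,b)→(S,b,left)
state=S head=0 tape=[b]bacab   (S,b)→(Q,a,right)
state=Q head=1 tape=a[b]acab   (Q,b)→(S,c,right)
state=S head=2 tape=ac[a]cab   (S,a)→(Q,_,right)
state=Q head=3 tape=ac_[c]ab   (Q,c)→(Q,_,left)
state=Q head=2 tape=ac[_]_ab
The non-blank tape span at halt is ac__ab.

ac__ab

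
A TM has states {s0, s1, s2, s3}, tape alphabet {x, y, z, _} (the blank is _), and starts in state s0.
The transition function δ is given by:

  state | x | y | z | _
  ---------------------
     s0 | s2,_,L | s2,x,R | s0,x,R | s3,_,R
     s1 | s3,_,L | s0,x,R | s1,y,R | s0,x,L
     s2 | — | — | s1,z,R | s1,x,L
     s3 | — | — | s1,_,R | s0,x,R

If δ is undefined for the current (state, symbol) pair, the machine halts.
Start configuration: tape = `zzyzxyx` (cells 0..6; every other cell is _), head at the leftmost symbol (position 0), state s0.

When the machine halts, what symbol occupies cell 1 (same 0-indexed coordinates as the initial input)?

state=s0 head=0 tape=[z]zyzxyx   (s0,z)→(s0,x,R)
state=s0 head=1 tape=x[z]yzxyx   (s0,z)→(s0,x,R)
state=s0 head=2 tape=xx[y]zxyx   (s0,y)→(s2,x,R)
state=s2 head=3 tape=xxx[z]xyx   (s2,z)→(s1,z,R)
state=s1 head=4 tape=xxxz[x]yx   (s1,x)→(s3,_,L)
state=s3 head=3 tape=xxx[z]_yx   (s3,z)→(s1,_,R)
state=s1 head=4 tape=xxx_[_]yx   (s1,_)→(s0,x,L)
state=s0 head=3 tape=xxx[_]xyx   (s0,_)→(s3,_,R)
state=s3 head=4 tape=xxx_[x]yx
Cell 1 holds x when M halts.

x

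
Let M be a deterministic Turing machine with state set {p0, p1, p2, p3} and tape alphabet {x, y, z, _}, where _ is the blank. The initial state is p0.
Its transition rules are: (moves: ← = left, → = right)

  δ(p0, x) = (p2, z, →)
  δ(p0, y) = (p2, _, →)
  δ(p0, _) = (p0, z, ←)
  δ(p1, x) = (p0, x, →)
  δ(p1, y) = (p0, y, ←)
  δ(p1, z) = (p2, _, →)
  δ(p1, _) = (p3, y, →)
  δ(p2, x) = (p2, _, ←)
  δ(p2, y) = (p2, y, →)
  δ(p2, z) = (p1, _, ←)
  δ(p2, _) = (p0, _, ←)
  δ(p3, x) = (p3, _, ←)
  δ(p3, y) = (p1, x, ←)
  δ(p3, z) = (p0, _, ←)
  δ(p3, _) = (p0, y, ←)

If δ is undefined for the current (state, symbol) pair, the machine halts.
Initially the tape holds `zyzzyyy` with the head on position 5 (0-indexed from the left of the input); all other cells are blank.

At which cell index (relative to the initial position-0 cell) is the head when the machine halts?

3

p0 | zyzzy[y]y_   read y → write _, move →, go to p2
p2 | zyzzy_[y]_   read y → write y, move →, go to p2
p2 | zyzzy_y[_]   read _ → write _, move ←, go to p0
p0 | zyzzy_[y]_   read y → write _, move →, go to p2
p2 | zyzzy__[_]   read _ → write _, move ←, go to p0
p0 | zyzzy_[_]_   read _ → write z, move ←, go to p0
p0 | zyzzy[_]z_   read _ → write z, move ←, go to p0
p0 | zyzz[y]zz_   read y → write _, move →, go to p2
p2 | zyzz_[z]z_   read z → write _, move ←, go to p1
p1 | zyzz[_]_z_   read _ → write y, move →, go to p3
p3 | zyzzy[_]z_   read _ → write y, move ←, go to p0
p0 | zyzz[y]yz_   read y → write _, move →, go to p2
p2 | zyzz_[y]z_   read y → write y, move →, go to p2
p2 | zyzz_y[z]_   read z → write _, move ←, go to p1
p1 | zyzz_[y]__   read y → write y, move ←, go to p0
p0 | zyzz[_]y__   read _ → write z, move ←, go to p0
p0 | zyz[z]zy__
At halt the head is at cell 3.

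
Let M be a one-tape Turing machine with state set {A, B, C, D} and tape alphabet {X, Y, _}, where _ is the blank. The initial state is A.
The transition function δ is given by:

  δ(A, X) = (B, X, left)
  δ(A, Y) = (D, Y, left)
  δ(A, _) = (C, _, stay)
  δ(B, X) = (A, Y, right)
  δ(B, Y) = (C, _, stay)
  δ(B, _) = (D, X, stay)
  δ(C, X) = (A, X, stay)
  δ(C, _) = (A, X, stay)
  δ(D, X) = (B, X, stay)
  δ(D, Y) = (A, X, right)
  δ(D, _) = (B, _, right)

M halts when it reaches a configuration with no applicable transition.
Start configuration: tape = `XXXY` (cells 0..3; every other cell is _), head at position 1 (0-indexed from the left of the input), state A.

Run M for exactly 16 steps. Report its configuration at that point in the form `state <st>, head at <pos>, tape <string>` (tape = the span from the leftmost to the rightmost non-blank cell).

A | __X[X]XY   read X → write X, move left, go to B
B | __[X]XXY   read X → write Y, move right, go to A
A | __Y[X]XY   read X → write X, move left, go to B
B | __[Y]XXY   read Y → write _, move stay, go to C
C | __[_]XXY   read _ → write X, move stay, go to A
A | __[X]XXY   read X → write X, move left, go to B
B | _[_]XXXY   read _ → write X, move stay, go to D
D | _[X]XXXY   read X → write X, move stay, go to B
B | _[X]XXXY   read X → write Y, move right, go to A
A | _Y[X]XXY   read X → write X, move left, go to B
B | _[Y]XXXY   read Y → write _, move stay, go to C
C | _[_]XXXY   read _ → write X, move stay, go to A
A | _[X]XXXY   read X → write X, move left, go to B
B | [_]XXXXY   read _ → write X, move stay, go to D
D | [X]XXXXY   read X → write X, move stay, go to B
B | [X]XXXXY   read X → write Y, move right, go to A
A | Y[X]XXXY
After 16 steps: state A, head at -1, tape YXXXXY.

state A, head at -1, tape YXXXXY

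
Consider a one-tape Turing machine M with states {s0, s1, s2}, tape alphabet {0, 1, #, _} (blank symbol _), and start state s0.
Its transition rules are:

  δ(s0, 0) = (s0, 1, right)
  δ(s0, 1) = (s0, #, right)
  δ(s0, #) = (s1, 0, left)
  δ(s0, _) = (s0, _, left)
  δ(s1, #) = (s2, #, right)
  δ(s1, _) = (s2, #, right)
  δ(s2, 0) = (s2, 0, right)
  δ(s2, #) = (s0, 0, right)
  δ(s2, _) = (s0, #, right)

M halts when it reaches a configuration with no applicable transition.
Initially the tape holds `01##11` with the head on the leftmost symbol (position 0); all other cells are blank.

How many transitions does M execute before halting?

15

state=s0 head=0 tape=[0]1##11__   (s0,0)→(s0,1,right)
state=s0 head=1 tape=1[1]##11__   (s0,1)→(s0,#,right)
state=s0 head=2 tape=1#[#]#11__   (s0,#)→(s1,0,left)
state=s1 head=1 tape=1[#]0#11__   (s1,#)→(s2,#,right)
state=s2 head=2 tape=1#[0]#11__   (s2,0)→(s2,0,right)
state=s2 head=3 tape=1#0[#]11__   (s2,#)→(s0,0,right)
state=s0 head=4 tape=1#00[1]1__   (s0,1)→(s0,#,right)
state=s0 head=5 tape=1#00#[1]__   (s0,1)→(s0,#,right)
state=s0 head=6 tape=1#00##[_]_   (s0,_)→(s0,_,left)
state=s0 head=5 tape=1#00#[#]__   (s0,#)→(s1,0,left)
state=s1 head=4 tape=1#00[#]0__   (s1,#)→(s2,#,right)
state=s2 head=5 tape=1#00#[0]__   (s2,0)→(s2,0,right)
state=s2 head=6 tape=1#00#0[_]_   (s2,_)→(s0,#,right)
state=s0 head=7 tape=1#00#0#[_]   (s0,_)→(s0,_,left)
state=s0 head=6 tape=1#00#0[#]_   (s0,#)→(s1,0,left)
state=s1 head=5 tape=1#00#[0]0_
M halts after 15 transitions.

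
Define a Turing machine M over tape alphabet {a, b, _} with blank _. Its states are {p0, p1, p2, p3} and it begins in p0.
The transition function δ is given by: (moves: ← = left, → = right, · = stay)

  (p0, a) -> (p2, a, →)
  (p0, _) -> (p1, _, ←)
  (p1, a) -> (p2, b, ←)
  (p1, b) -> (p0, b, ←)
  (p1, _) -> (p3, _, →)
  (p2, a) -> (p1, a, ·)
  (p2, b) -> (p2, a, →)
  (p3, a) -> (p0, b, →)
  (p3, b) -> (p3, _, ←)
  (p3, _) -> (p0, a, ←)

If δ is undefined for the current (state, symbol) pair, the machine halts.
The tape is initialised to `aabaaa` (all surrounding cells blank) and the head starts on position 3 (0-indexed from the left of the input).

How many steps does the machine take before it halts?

p0 | _aab[a]aa   read a → write a, move →, go to p2
p2 | _aaba[a]a   read a → write a, move ·, go to p1
p1 | _aaba[a]a   read a → write b, move ←, go to p2
p2 | _aab[a]ba   read a → write a, move ·, go to p1
p1 | _aab[a]ba   read a → write b, move ←, go to p2
p2 | _aa[b]bba   read b → write a, move →, go to p2
p2 | _aaa[b]ba   read b → write a, move →, go to p2
p2 | _aaaa[b]a   read b → write a, move →, go to p2
p2 | _aaaaa[a]   read a → write a, move ·, go to p1
p1 | _aaaaa[a]   read a → write b, move ←, go to p2
p2 | _aaaa[a]b   read a → write a, move ·, go to p1
p1 | _aaaa[a]b   read a → write b, move ←, go to p2
p2 | _aaa[a]bb   read a → write a, move ·, go to p1
p1 | _aaa[a]bb   read a → write b, move ←, go to p2
p2 | _aa[a]bbb   read a → write a, move ·, go to p1
p1 | _aa[a]bbb   read a → write b, move ←, go to p2
p2 | _a[a]bbbb   read a → write a, move ·, go to p1
p1 | _a[a]bbbb   read a → write b, move ←, go to p2
p2 | _[a]bbbbb   read a → write a, move ·, go to p1
p1 | _[a]bbbbb   read a → write b, move ←, go to p2
p2 | [_]bbbbbb
M halts after 20 transitions.

20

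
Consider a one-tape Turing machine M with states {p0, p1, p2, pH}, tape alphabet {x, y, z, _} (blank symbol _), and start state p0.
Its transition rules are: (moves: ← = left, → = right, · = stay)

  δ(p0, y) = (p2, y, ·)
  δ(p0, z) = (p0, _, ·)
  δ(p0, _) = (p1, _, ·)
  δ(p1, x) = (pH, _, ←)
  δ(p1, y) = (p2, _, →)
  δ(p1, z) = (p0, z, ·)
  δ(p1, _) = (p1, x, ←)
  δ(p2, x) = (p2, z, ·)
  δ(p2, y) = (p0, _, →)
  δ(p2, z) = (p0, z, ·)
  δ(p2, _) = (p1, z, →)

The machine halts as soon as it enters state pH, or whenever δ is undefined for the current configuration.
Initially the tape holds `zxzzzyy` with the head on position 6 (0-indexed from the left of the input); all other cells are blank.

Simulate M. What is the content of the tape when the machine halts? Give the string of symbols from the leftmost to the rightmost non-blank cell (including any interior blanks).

z_xxxxxx

p0 | zxzzzy[y]_   read y → write y, move ·, go to p2
p2 | zxzzzy[y]_   read y → write _, move →, go to p0
p0 | zxzzzy_[_]   read _ → write _, move ·, go to p1
p1 | zxzzzy_[_]   read _ → write x, move ←, go to p1
p1 | zxzzzy[_]x   read _ → write x, move ←, go to p1
p1 | zxzzz[y]xx   read y → write _, move →, go to p2
p2 | zxzzz_[x]x   read x → write z, move ·, go to p2
p2 | zxzzz_[z]x   read z → write z, move ·, go to p0
p0 | zxzzz_[z]x   read z → write _, move ·, go to p0
p0 | zxzzz_[_]x   read _ → write _, move ·, go to p1
p1 | zxzzz_[_]x   read _ → write x, move ←, go to p1
p1 | zxzzz[_]xx   read _ → write x, move ←, go to p1
p1 | zxzz[z]xxx   read z → write z, move ·, go to p0
p0 | zxzz[z]xxx   read z → write _, move ·, go to p0
p0 | zxzz[_]xxx   read _ → write _, move ·, go to p1
p1 | zxzz[_]xxx   read _ → write x, move ←, go to p1
p1 | zxz[z]xxxx   read z → write z, move ·, go to p0
p0 | zxz[z]xxxx   read z → write _, move ·, go to p0
p0 | zxz[_]xxxx   read _ → write _, move ·, go to p1
p1 | zxz[_]xxxx   read _ → write x, move ←, go to p1
p1 | zx[z]xxxxx   read z → write z, move ·, go to p0
p0 | zx[z]xxxxx   read z → write _, move ·, go to p0
p0 | zx[_]xxxxx   read _ → write _, move ·, go to p1
p1 | zx[_]xxxxx   read _ → write x, move ←, go to p1
p1 | z[x]xxxxxx   read x → write _, move ←, go to pH
pH | [z]_xxxxxx
The non-blank tape span at halt is z_xxxxxx.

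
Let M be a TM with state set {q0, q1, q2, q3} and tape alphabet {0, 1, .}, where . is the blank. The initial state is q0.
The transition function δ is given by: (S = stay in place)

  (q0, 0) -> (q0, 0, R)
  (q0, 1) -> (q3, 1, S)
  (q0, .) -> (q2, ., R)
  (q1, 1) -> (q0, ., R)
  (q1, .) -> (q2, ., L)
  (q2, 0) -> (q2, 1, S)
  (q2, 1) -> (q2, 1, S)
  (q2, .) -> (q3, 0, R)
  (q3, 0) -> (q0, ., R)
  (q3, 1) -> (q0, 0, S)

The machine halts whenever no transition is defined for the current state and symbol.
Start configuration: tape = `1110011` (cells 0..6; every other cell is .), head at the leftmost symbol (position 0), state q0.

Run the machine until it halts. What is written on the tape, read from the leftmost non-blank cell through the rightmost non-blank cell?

state=q0 head=0 tape=[1]110011...   (q0,1)→(q3,1,S)
state=q3 head=0 tape=[1]110011...   (q3,1)→(q0,0,S)
state=q0 head=0 tape=[0]110011...   (q0,0)→(q0,0,R)
state=q0 head=1 tape=0[1]10011...   (q0,1)→(q3,1,S)
state=q3 head=1 tape=0[1]10011...   (q3,1)→(q0,0,S)
state=q0 head=1 tape=0[0]10011...   (q0,0)→(q0,0,R)
state=q0 head=2 tape=00[1]0011...   (q0,1)→(q3,1,S)
state=q3 head=2 tape=00[1]0011...   (q3,1)→(q0,0,S)
state=q0 head=2 tape=00[0]0011...   (q0,0)→(q0,0,R)
state=q0 head=3 tape=000[0]011...   (q0,0)→(q0,0,R)
state=q0 head=4 tape=0000[0]11...   (q0,0)→(q0,0,R)
state=q0 head=5 tape=00000[1]1...   (q0,1)→(q3,1,S)
state=q3 head=5 tape=00000[1]1...   (q3,1)→(q0,0,S)
state=q0 head=5 tape=00000[0]1...   (q0,0)→(q0,0,R)
state=q0 head=6 tape=000000[1]...   (q0,1)→(q3,1,S)
state=q3 head=6 tape=000000[1]...   (q3,1)→(q0,0,S)
state=q0 head=6 tape=000000[0]...   (q0,0)→(q0,0,R)
state=q0 head=7 tape=0000000[.]..   (q0,.)→(q2,.,R)
state=q2 head=8 tape=0000000.[.].   (q2,.)→(q3,0,R)
state=q3 head=9 tape=0000000.0[.]
The non-blank tape span at halt is 0000000.0.

0000000.0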